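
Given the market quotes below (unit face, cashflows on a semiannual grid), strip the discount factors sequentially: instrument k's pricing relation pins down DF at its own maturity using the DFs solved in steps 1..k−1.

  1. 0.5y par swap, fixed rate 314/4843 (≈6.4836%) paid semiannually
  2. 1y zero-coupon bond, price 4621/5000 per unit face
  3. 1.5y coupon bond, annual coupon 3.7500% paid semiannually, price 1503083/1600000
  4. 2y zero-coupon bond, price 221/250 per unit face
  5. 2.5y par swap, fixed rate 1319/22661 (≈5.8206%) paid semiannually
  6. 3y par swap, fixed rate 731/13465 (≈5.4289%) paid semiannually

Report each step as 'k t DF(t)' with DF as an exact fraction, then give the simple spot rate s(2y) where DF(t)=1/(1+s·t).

step 1 [0.5y] swap r/2=157/4843: DF=(1 − 157/4843·(0))/(1+157/4843) = 4843/5000 ≈ 0.968600
step 2 [1y] zero: DF = P = 4621/5000 ≈ 0.924200
step 3 [1.5y] bond c/2=3/160: DF=(1503083/1600000 − 3/160·(0.968600+0.924200))/(1+3/160) = 8873/10000 ≈ 0.887300
step 4 [2y] zero: DF = P = 221/250 ≈ 0.884000
step 5 [2.5y] swap r/2=1319/45322: DF=(1 − 1319/45322·(0.968600+0.924200+0.887300+0.884000))/(1+1319/45322) = 8681/10000 ≈ 0.868100
step 6 [3y] swap r/2=731/26930: DF=(1 − 731/26930·(0.968600+0.924200+0.887300+0.884000+0.868100))/(1+731/26930) = 4269/5000 ≈ 0.853800

1 1/2 4843/5000
2 1 4621/5000
3 3/2 8873/10000
4 2 221/250
5 5/2 8681/10000
6 3 4269/5000
s(2y) = (1/(221/250) − 1)/(2) = 29/442 ≈ 6.5611%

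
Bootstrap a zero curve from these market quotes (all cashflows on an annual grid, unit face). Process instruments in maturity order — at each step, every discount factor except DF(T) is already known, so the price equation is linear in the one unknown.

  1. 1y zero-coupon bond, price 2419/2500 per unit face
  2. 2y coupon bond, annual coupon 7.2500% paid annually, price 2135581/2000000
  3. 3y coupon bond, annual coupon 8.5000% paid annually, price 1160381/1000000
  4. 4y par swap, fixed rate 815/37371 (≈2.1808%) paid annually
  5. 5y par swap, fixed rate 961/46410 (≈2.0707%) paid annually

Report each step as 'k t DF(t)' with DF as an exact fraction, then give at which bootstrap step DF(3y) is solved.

1 1 2419/2500
2 2 4651/5000
3 3 1151/1250
4 4 1837/2000
5 5 9039/10000
DF(3y) is solved at step 3

step 1 [1y] zero: DF = P = 2419/2500 ≈ 0.967600
step 2 [2y] bond c/1=29/400: DF=(2135581/2000000 − 29/400·(0.967600))/(1+29/400) = 4651/5000 ≈ 0.930200
step 3 [3y] bond c/1=17/200: DF=(1160381/1000000 − 17/200·(0.967600+0.930200))/(1+17/200) = 1151/1250 ≈ 0.920800
step 4 [4y] swap r/1=815/37371: DF=(1 − 815/37371·(0.967600+0.930200+0.920800))/(1+815/37371) = 1837/2000 ≈ 0.918500
step 5 [5y] swap r/1=961/46410: DF=(1 − 961/46410·(0.967600+0.930200+0.920800+0.918500))/(1+961/46410) = 9039/10000 ≈ 0.903900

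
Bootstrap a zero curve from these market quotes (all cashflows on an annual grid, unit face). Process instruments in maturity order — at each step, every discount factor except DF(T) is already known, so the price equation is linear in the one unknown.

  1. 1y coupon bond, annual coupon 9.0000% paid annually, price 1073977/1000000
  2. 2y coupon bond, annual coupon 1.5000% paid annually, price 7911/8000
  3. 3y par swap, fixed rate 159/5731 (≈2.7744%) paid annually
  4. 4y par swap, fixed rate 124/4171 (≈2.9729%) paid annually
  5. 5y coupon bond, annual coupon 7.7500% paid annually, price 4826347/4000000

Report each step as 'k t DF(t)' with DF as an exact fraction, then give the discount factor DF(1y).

step 1 [1y] bond c/1=9/100: DF=(1073977/1000000 − 9/100·(0))/(1+9/100) = 9853/10000 ≈ 0.985300
step 2 [2y] bond c/1=3/200: DF=(7911/8000 − 3/200·(0.985300))/(1+3/200) = 9597/10000 ≈ 0.959700
step 3 [3y] swap r/1=159/5731: DF=(1 − 159/5731·(0.985300+0.959700))/(1+159/5731) = 1841/2000 ≈ 0.920500
step 4 [4y] swap r/1=124/4171: DF=(1 − 124/4171·(0.985300+0.959700+0.920500))/(1+124/4171) = 2221/2500 ≈ 0.888400
step 5 [5y] bond c/1=31/400: DF=(4826347/4000000 − 31/400·(0.985300+0.959700+0.920500+0.888400))/(1+31/400) = 4249/5000 ≈ 0.849800

1 1 9853/10000
2 2 9597/10000
3 3 1841/2000
4 4 2221/2500
5 5 4249/5000
DF(1y) = 9853/10000 ≈ 0.985300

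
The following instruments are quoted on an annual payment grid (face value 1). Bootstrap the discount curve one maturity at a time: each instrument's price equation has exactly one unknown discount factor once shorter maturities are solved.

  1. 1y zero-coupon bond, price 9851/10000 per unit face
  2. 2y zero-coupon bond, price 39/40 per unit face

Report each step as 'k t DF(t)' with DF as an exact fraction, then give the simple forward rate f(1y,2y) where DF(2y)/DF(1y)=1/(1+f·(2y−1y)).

step 1 [1y] zero: DF = P = 9851/10000 ≈ 0.985100
step 2 [2y] zero: DF = P = 39/40 ≈ 0.975000

1 1 9851/10000
2 2 39/40
f(1y,2y) = ((9851/10000)/(39/40) − 1)/(1) = 101/9750 ≈ 1.0359%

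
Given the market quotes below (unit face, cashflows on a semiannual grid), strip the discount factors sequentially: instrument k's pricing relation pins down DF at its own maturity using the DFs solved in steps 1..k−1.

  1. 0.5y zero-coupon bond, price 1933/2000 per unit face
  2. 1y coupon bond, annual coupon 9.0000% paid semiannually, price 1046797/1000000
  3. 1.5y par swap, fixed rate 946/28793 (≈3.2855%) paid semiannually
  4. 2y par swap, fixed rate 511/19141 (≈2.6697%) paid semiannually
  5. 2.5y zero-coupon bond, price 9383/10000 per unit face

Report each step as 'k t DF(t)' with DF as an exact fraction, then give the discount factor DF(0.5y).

1 1/2 1933/2000
2 1 9601/10000
3 3/2 9527/10000
4 2 9489/10000
5 5/2 9383/10000
DF(0.5y) = 1933/2000 ≈ 0.966500

step 1 [0.5y] zero: DF = P = 1933/2000 ≈ 0.966500
step 2 [1y] bond c/2=9/200: DF=(1046797/1000000 − 9/200·(0.966500))/(1+9/200) = 9601/10000 ≈ 0.960100
step 3 [1.5y] swap r/2=473/28793: DF=(1 − 473/28793·(0.966500+0.960100))/(1+473/28793) = 9527/10000 ≈ 0.952700
step 4 [2y] swap r/2=511/38282: DF=(1 − 511/38282·(0.966500+0.960100+0.952700))/(1+511/38282) = 9489/10000 ≈ 0.948900
step 5 [2.5y] zero: DF = P = 9383/10000 ≈ 0.938300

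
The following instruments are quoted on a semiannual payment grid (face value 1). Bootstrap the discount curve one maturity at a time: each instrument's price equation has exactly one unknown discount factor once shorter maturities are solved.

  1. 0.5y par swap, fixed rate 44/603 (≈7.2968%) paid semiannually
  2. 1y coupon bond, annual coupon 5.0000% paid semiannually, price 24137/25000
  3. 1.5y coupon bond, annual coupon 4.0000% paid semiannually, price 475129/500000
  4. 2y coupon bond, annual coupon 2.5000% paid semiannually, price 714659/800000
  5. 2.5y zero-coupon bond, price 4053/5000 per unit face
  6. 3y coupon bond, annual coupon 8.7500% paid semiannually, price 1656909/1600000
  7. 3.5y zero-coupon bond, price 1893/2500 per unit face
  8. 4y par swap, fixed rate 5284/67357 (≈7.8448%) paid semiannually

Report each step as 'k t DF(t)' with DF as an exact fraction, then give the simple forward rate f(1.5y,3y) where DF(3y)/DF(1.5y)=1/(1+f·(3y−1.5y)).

1 1/2 603/625
2 1 574/625
3 3/2 8947/10000
4 2 106/125
5 5/2 4053/5000
6 3 4031/5000
7 7/2 1893/2500
8 4 3679/5000
f(1.5y,3y) = ((8947/10000)/(4031/5000) − 1)/(3/2) = 295/4031 ≈ 7.3183%

step 1 [0.5y] swap r/2=22/603: DF=(1 − 22/603·(0))/(1+22/603) = 603/625 ≈ 0.964800
step 2 [1y] bond c/2=1/40: DF=(24137/25000 − 1/40·(0.964800))/(1+1/40) = 574/625 ≈ 0.918400
step 3 [1.5y] bond c/2=1/50: DF=(475129/500000 − 1/50·(0.964800+0.918400))/(1+1/50) = 8947/10000 ≈ 0.894700
step 4 [2y] bond c/2=1/80: DF=(714659/800000 − 1/80·(0.964800+0.918400+0.894700))/(1+1/80) = 106/125 ≈ 0.848000
step 5 [2.5y] zero: DF = P = 4053/5000 ≈ 0.810600
step 6 [3y] bond c/2=7/160: DF=(1656909/1600000 − 7/160·(0.964800+0.918400+0.894700+0.848000+0.810600))/(1+7/160) = 4031/5000 ≈ 0.806200
step 7 [3.5y] zero: DF = P = 1893/2500 ≈ 0.757200
step 8 [4y] swap r/2=2642/67357: DF=(1 − 2642/67357·(0.964800+0.918400+0.894700+0.848000+0.810600+0.806200+0.757200))/(1+2642/67357) = 3679/5000 ≈ 0.735800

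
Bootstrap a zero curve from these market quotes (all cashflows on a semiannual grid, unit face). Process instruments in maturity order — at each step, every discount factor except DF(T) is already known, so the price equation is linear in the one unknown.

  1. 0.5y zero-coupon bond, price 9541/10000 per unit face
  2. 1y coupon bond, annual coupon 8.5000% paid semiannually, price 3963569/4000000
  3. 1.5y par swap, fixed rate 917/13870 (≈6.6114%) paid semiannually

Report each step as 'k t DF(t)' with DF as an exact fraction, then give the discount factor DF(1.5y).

step 1 [0.5y] zero: DF = P = 9541/10000 ≈ 0.954100
step 2 [1y] bond c/2=17/400: DF=(3963569/4000000 − 17/400·(0.954100))/(1+17/400) = 2279/2500 ≈ 0.911600
step 3 [1.5y] swap r/2=917/27740: DF=(1 − 917/27740·(0.954100+0.911600))/(1+917/27740) = 9083/10000 ≈ 0.908300

1 1/2 9541/10000
2 1 2279/2500
3 3/2 9083/10000
DF(1.5y) = 9083/10000 ≈ 0.908300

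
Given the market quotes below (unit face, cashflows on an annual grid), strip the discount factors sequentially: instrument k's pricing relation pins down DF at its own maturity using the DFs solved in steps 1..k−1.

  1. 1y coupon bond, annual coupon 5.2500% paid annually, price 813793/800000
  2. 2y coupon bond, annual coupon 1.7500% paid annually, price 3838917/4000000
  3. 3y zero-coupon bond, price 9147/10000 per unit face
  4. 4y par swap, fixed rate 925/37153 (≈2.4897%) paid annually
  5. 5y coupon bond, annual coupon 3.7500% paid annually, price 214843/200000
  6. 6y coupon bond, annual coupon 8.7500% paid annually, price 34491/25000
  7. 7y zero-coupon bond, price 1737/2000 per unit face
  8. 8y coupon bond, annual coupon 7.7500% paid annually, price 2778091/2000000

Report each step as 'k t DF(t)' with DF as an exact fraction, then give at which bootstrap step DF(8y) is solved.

step 1 [1y] bond c/1=21/400: DF=(813793/800000 − 21/400·(0))/(1+21/400) = 1933/2000 ≈ 0.966500
step 2 [2y] bond c/1=7/400: DF=(3838917/4000000 − 7/400·(0.966500))/(1+7/400) = 4633/5000 ≈ 0.926600
step 3 [3y] zero: DF = P = 9147/10000 ≈ 0.914700
step 4 [4y] swap r/1=925/37153: DF=(1 − 925/37153·(0.966500+0.926600+0.914700))/(1+925/37153) = 363/400 ≈ 0.907500
step 5 [5y] bond c/1=3/80: DF=(214843/200000 − 3/80·(0.966500+0.926600+0.914700+0.907500))/(1+3/80) = 9011/10000 ≈ 0.901100
step 6 [6y] bond c/1=7/80: DF=(34491/25000 − 7/80·(0.966500+0.926600+0.914700+0.907500+0.901100))/(1+7/80) = 2243/2500 ≈ 0.897200
step 7 [7y] zero: DF = P = 1737/2000 ≈ 0.868500
step 8 [8y] bond c/1=31/400: DF=(2778091/2000000 − 31/400·(0.966500+0.926600+0.914700+0.907500+0.901100+0.897200+0.868500))/(1+31/400) = 8301/10000 ≈ 0.830100

1 1 1933/2000
2 2 4633/5000
3 3 9147/10000
4 4 363/400
5 5 9011/10000
6 6 2243/2500
7 7 1737/2000
8 8 8301/10000
DF(8y) is solved at step 8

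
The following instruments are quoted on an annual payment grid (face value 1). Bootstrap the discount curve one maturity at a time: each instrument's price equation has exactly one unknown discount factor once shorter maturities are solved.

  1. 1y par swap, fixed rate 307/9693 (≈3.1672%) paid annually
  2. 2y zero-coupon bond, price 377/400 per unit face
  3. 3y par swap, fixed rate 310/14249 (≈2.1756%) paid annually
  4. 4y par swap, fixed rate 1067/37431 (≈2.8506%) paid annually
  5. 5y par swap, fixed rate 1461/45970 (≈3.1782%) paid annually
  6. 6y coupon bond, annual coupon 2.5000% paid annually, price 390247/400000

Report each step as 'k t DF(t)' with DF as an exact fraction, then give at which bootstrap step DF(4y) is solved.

1 1 9693/10000
2 2 377/400
3 3 469/500
4 4 8933/10000
5 5 8539/10000
6 6 8397/10000
DF(4y) is solved at step 4

step 1 [1y] swap r/1=307/9693: DF=(1 − 307/9693·(0))/(1+307/9693) = 9693/10000 ≈ 0.969300
step 2 [2y] zero: DF = P = 377/400 ≈ 0.942500
step 3 [3y] swap r/1=310/14249: DF=(1 − 310/14249·(0.969300+0.942500))/(1+310/14249) = 469/500 ≈ 0.938000
step 4 [4y] swap r/1=1067/37431: DF=(1 − 1067/37431·(0.969300+0.942500+0.938000))/(1+1067/37431) = 8933/10000 ≈ 0.893300
step 5 [5y] swap r/1=1461/45970: DF=(1 − 1461/45970·(0.969300+0.942500+0.938000+0.893300))/(1+1461/45970) = 8539/10000 ≈ 0.853900
step 6 [6y] bond c/1=1/40: DF=(390247/400000 − 1/40·(0.969300+0.942500+0.938000+0.893300+0.853900))/(1+1/40) = 8397/10000 ≈ 0.839700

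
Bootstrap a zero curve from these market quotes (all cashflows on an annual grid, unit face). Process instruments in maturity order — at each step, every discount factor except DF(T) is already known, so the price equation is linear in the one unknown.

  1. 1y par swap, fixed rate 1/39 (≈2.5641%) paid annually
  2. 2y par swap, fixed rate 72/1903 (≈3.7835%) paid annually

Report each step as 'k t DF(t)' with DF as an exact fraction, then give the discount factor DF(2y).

step 1 [1y] swap r/1=1/39: DF=(1 − 1/39·(0))/(1+1/39) = 39/40 ≈ 0.975000
step 2 [2y] swap r/1=72/1903: DF=(1 − 72/1903·(0.975000))/(1+72/1903) = 116/125 ≈ 0.928000

1 1 39/40
2 2 116/125
DF(2y) = 116/125 ≈ 0.928000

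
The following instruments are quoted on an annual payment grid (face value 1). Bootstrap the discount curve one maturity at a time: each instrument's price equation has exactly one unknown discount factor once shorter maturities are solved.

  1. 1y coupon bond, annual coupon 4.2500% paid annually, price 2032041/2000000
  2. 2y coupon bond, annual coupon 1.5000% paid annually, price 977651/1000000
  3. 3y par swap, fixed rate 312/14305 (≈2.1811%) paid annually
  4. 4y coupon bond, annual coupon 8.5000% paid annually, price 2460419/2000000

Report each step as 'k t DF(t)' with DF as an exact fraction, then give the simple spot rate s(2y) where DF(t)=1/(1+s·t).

1 1 4873/5000
2 2 593/625
3 3 586/625
4 4 9097/10000
s(2y) = (1/(593/625) − 1)/(2) = 16/593 ≈ 2.6981%

step 1 [1y] bond c/1=17/400: DF=(2032041/2000000 − 17/400·(0))/(1+17/400) = 4873/5000 ≈ 0.974600
step 2 [2y] bond c/1=3/200: DF=(977651/1000000 − 3/200·(0.974600))/(1+3/200) = 593/625 ≈ 0.948800
step 3 [3y] swap r/1=312/14305: DF=(1 − 312/14305·(0.974600+0.948800))/(1+312/14305) = 586/625 ≈ 0.937600
step 4 [4y] bond c/1=17/200: DF=(2460419/2000000 − 17/200·(0.974600+0.948800+0.937600))/(1+17/200) = 9097/10000 ≈ 0.909700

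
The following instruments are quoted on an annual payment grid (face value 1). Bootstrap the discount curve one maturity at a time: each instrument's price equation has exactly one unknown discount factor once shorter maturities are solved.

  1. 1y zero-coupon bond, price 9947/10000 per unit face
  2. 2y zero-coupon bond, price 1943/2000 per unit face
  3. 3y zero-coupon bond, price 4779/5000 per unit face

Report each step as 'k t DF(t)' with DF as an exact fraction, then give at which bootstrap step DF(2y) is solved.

step 1 [1y] zero: DF = P = 9947/10000 ≈ 0.994700
step 2 [2y] zero: DF = P = 1943/2000 ≈ 0.971500
step 3 [3y] zero: DF = P = 4779/5000 ≈ 0.955800

1 1 9947/10000
2 2 1943/2000
3 3 4779/5000
DF(2y) is solved at step 2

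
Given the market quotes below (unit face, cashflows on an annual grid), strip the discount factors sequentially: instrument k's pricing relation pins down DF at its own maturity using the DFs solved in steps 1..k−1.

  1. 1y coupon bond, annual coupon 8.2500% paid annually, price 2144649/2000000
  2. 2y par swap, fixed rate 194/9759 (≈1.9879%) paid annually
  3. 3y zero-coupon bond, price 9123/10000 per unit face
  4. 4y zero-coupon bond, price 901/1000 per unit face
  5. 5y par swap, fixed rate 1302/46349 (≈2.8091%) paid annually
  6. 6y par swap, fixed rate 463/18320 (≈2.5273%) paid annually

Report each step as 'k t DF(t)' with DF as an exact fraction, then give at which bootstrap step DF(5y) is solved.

step 1 [1y] bond c/1=33/400: DF=(2144649/2000000 − 33/400·(0))/(1+33/400) = 4953/5000 ≈ 0.990600
step 2 [2y] swap r/1=194/9759: DF=(1 − 194/9759·(0.990600))/(1+194/9759) = 2403/2500 ≈ 0.961200
step 3 [3y] zero: DF = P = 9123/10000 ≈ 0.912300
step 4 [4y] zero: DF = P = 901/1000 ≈ 0.901000
step 5 [5y] swap r/1=1302/46349: DF=(1 − 1302/46349·(0.990600+0.961200+0.912300+0.901000))/(1+1302/46349) = 4349/5000 ≈ 0.869800
step 6 [6y] swap r/1=463/18320: DF=(1 − 463/18320·(0.990600+0.961200+0.912300+0.901000+0.869800))/(1+463/18320) = 8611/10000 ≈ 0.861100

1 1 4953/5000
2 2 2403/2500
3 3 9123/10000
4 4 901/1000
5 5 4349/5000
6 6 8611/10000
DF(5y) is solved at step 5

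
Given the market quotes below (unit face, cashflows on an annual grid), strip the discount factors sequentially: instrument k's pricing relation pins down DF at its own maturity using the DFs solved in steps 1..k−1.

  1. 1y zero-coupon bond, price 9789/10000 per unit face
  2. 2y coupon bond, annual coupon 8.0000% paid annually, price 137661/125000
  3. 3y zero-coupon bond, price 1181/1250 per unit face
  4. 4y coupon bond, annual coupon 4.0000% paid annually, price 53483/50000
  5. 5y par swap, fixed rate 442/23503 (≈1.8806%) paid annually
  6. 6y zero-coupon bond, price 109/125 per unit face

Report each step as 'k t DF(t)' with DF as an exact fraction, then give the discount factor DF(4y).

1 1 9789/10000
2 2 592/625
3 3 1181/1250
4 4 9181/10000
5 5 2279/2500
6 6 109/125
DF(4y) = 9181/10000 ≈ 0.918100

step 1 [1y] zero: DF = P = 9789/10000 ≈ 0.978900
step 2 [2y] bond c/1=2/25: DF=(137661/125000 − 2/25·(0.978900))/(1+2/25) = 592/625 ≈ 0.947200
step 3 [3y] zero: DF = P = 1181/1250 ≈ 0.944800
step 4 [4y] bond c/1=1/25: DF=(53483/50000 − 1/25·(0.978900+0.947200+0.944800))/(1+1/25) = 9181/10000 ≈ 0.918100
step 5 [5y] swap r/1=442/23503: DF=(1 − 442/23503·(0.978900+0.947200+0.944800+0.918100))/(1+442/23503) = 2279/2500 ≈ 0.911600
step 6 [6y] zero: DF = P = 109/125 ≈ 0.872000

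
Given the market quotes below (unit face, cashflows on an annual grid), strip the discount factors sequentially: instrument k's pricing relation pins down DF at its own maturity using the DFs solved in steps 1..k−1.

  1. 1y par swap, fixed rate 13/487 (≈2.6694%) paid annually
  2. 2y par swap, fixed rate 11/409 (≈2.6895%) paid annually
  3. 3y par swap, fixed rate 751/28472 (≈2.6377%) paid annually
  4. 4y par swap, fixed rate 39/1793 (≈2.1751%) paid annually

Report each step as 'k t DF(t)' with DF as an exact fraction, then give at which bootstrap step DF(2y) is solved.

1 1 487/500
2 2 9483/10000
3 3 9249/10000
4 4 9181/10000
DF(2y) is solved at step 2

step 1 [1y] swap r/1=13/487: DF=(1 − 13/487·(0))/(1+13/487) = 487/500 ≈ 0.974000
step 2 [2y] swap r/1=11/409: DF=(1 − 11/409·(0.974000))/(1+11/409) = 9483/10000 ≈ 0.948300
step 3 [3y] swap r/1=751/28472: DF=(1 − 751/28472·(0.974000+0.948300))/(1+751/28472) = 9249/10000 ≈ 0.924900
step 4 [4y] swap r/1=39/1793: DF=(1 − 39/1793·(0.974000+0.948300+0.924900))/(1+39/1793) = 9181/10000 ≈ 0.918100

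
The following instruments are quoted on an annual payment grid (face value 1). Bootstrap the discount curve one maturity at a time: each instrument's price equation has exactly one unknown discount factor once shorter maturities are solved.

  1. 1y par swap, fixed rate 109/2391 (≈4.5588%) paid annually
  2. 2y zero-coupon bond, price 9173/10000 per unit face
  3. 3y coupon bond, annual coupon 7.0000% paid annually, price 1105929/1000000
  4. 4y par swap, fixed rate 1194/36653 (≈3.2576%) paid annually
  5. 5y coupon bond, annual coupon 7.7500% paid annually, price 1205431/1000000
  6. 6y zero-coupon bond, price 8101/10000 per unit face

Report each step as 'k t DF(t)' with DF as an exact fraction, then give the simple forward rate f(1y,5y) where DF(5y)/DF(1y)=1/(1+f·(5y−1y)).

1 1 2391/2500
2 2 9173/10000
3 3 911/1000
4 4 4403/5000
5 5 8551/10000
6 6 8101/10000
f(1y,5y) = ((2391/2500)/(8551/10000) − 1)/(4) = 1013/34204 ≈ 2.9616%

step 1 [1y] swap r/1=109/2391: DF=(1 − 109/2391·(0))/(1+109/2391) = 2391/2500 ≈ 0.956400
step 2 [2y] zero: DF = P = 9173/10000 ≈ 0.917300
step 3 [3y] bond c/1=7/100: DF=(1105929/1000000 − 7/100·(0.956400+0.917300))/(1+7/100) = 911/1000 ≈ 0.911000
step 4 [4y] swap r/1=1194/36653: DF=(1 − 1194/36653·(0.956400+0.917300+0.911000))/(1+1194/36653) = 4403/5000 ≈ 0.880600
step 5 [5y] bond c/1=31/400: DF=(1205431/1000000 − 31/400·(0.956400+0.917300+0.911000+0.880600))/(1+31/400) = 8551/10000 ≈ 0.855100
step 6 [6y] zero: DF = P = 8101/10000 ≈ 0.810100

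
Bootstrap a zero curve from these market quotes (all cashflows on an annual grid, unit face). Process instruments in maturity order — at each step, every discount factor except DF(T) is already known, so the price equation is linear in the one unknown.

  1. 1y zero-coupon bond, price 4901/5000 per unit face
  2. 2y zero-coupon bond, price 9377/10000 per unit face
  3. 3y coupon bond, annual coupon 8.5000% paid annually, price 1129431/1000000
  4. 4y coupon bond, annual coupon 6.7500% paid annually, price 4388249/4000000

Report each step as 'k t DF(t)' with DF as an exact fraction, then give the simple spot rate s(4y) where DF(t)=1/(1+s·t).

step 1 [1y] zero: DF = P = 4901/5000 ≈ 0.980200
step 2 [2y] zero: DF = P = 9377/10000 ≈ 0.937700
step 3 [3y] bond c/1=17/200: DF=(1129431/1000000 − 17/200·(0.980200+0.937700))/(1+17/200) = 8907/10000 ≈ 0.890700
step 4 [4y] bond c/1=27/400: DF=(4388249/4000000 − 27/400·(0.980200+0.937700+0.890700))/(1+27/400) = 8501/10000 ≈ 0.850100

1 1 4901/5000
2 2 9377/10000
3 3 8907/10000
4 4 8501/10000
s(4y) = (1/(8501/10000) − 1)/(4) = 1499/34004 ≈ 4.4083%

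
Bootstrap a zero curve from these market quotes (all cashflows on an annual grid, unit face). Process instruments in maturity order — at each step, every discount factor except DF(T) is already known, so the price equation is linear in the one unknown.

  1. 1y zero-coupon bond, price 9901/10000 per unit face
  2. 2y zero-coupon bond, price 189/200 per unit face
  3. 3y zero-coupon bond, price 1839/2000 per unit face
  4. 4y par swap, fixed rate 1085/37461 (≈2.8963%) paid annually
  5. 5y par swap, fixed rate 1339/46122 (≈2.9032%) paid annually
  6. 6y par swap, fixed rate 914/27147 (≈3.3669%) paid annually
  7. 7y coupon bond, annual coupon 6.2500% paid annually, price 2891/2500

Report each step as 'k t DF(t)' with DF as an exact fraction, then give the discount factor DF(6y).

step 1 [1y] zero: DF = P = 9901/10000 ≈ 0.990100
step 2 [2y] zero: DF = P = 189/200 ≈ 0.945000
step 3 [3y] zero: DF = P = 1839/2000 ≈ 0.919500
step 4 [4y] swap r/1=1085/37461: DF=(1 − 1085/37461·(0.990100+0.945000+0.919500))/(1+1085/37461) = 1783/2000 ≈ 0.891500
step 5 [5y] swap r/1=1339/46122: DF=(1 − 1339/46122·(0.990100+0.945000+0.919500+0.891500))/(1+1339/46122) = 8661/10000 ≈ 0.866100
step 6 [6y] swap r/1=914/27147: DF=(1 − 914/27147·(0.990100+0.945000+0.919500+0.891500+0.866100))/(1+914/27147) = 2043/2500 ≈ 0.817200
step 7 [7y] bond c/1=1/16: DF=(2891/2500 − 1/16·(0.990100+0.945000+0.919500+0.891500+0.866100+0.817200))/(1+1/16) = 769/1000 ≈ 0.769000

1 1 9901/10000
2 2 189/200
3 3 1839/2000
4 4 1783/2000
5 5 8661/10000
6 6 2043/2500
7 7 769/1000
DF(6y) = 2043/2500 ≈ 0.817200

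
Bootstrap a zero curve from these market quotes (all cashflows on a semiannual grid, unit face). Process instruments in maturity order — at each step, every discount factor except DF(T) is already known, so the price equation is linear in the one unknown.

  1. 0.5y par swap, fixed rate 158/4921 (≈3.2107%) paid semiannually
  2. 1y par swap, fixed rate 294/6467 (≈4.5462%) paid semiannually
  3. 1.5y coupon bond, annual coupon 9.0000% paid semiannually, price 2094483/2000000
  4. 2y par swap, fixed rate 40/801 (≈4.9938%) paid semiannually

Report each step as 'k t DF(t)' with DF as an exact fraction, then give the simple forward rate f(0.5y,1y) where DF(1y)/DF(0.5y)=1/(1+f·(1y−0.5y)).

step 1 [0.5y] swap r/2=79/4921: DF=(1 − 79/4921·(0))/(1+79/4921) = 4921/5000 ≈ 0.984200
step 2 [1y] swap r/2=147/6467: DF=(1 − 147/6467·(0.984200))/(1+147/6467) = 9559/10000 ≈ 0.955900
step 3 [1.5y] bond c/2=9/200: DF=(2094483/2000000 − 9/200·(0.984200+0.955900))/(1+9/200) = 4593/5000 ≈ 0.918600
step 4 [2y] swap r/2=20/801: DF=(1 − 20/801·(0.984200+0.955900+0.918600))/(1+20/801) = 453/500 ≈ 0.906000

1 1/2 4921/5000
2 1 9559/10000
3 3/2 4593/5000
4 2 453/500
f(0.5y,1y) = ((4921/5000)/(9559/10000) − 1)/(1/2) = 566/9559 ≈ 5.9211%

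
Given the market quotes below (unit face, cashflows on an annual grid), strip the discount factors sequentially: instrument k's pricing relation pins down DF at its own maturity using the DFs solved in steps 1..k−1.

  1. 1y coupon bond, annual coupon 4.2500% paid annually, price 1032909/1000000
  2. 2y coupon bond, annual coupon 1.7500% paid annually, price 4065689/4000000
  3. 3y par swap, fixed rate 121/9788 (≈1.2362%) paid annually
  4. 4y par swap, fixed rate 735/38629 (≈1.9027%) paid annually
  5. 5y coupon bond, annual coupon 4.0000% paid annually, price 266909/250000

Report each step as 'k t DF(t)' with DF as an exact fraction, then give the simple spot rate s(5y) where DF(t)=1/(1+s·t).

1 1 2477/2500
2 2 9819/10000
3 3 9637/10000
4 4 1853/2000
5 5 439/500
s(5y) = (1/(439/500) − 1)/(5) = 61/2195 ≈ 2.7790%

step 1 [1y] bond c/1=17/400: DF=(1032909/1000000 − 17/400·(0))/(1+17/400) = 2477/2500 ≈ 0.990800
step 2 [2y] bond c/1=7/400: DF=(4065689/4000000 − 7/400·(0.990800))/(1+7/400) = 9819/10000 ≈ 0.981900
step 3 [3y] swap r/1=121/9788: DF=(1 − 121/9788·(0.990800+0.981900))/(1+121/9788) = 9637/10000 ≈ 0.963700
step 4 [4y] swap r/1=735/38629: DF=(1 − 735/38629·(0.990800+0.981900+0.963700))/(1+735/38629) = 1853/2000 ≈ 0.926500
step 5 [5y] bond c/1=1/25: DF=(266909/250000 − 1/25·(0.990800+0.981900+0.963700+0.926500))/(1+1/25) = 439/500 ≈ 0.878000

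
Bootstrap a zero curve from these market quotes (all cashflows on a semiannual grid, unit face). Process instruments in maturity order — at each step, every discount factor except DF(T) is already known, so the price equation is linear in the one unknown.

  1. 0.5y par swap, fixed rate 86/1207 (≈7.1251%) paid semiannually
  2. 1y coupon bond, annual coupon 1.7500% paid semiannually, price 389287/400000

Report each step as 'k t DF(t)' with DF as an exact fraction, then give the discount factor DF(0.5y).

step 1 [0.5y] swap r/2=43/1207: DF=(1 − 43/1207·(0))/(1+43/1207) = 1207/1250 ≈ 0.965600
step 2 [1y] bond c/2=7/800: DF=(389287/400000 − 7/800·(0.965600))/(1+7/800) = 2391/2500 ≈ 0.956400

1 1/2 1207/1250
2 1 2391/2500
DF(0.5y) = 1207/1250 ≈ 0.965600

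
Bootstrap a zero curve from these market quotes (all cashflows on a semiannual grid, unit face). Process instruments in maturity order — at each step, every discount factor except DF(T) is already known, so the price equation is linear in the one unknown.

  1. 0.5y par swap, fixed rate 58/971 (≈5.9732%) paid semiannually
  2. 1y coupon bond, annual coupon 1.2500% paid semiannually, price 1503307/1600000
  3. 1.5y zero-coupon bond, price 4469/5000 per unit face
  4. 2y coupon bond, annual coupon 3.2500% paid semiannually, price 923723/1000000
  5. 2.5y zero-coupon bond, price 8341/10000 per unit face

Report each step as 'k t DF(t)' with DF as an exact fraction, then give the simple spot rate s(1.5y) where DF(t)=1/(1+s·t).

step 1 [0.5y] swap r/2=29/971: DF=(1 − 29/971·(0))/(1+29/971) = 971/1000 ≈ 0.971000
step 2 [1y] bond c/2=1/160: DF=(1503307/1600000 − 1/160·(0.971000))/(1+1/160) = 9277/10000 ≈ 0.927700
step 3 [1.5y] zero: DF = P = 4469/5000 ≈ 0.893800
step 4 [2y] bond c/2=13/800: DF=(923723/1000000 − 13/800·(0.971000+0.927700+0.893800))/(1+13/800) = 8643/10000 ≈ 0.864300
step 5 [2.5y] zero: DF = P = 8341/10000 ≈ 0.834100

1 1/2 971/1000
2 1 9277/10000
3 3/2 4469/5000
4 2 8643/10000
5 5/2 8341/10000
s(1.5y) = (1/(4469/5000) − 1)/(3/2) = 354/4469 ≈ 7.9212%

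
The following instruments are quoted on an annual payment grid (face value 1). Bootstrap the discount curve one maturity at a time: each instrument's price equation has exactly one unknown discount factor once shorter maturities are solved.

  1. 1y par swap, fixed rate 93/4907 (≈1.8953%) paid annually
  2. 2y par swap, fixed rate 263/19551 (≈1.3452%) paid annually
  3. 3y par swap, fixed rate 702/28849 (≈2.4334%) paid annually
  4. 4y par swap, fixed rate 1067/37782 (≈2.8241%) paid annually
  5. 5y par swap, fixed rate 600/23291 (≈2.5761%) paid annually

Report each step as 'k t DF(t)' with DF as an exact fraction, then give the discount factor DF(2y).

1 1 4907/5000
2 2 9737/10000
3 3 4649/5000
4 4 8933/10000
5 5 22/25
DF(2y) = 9737/10000 ≈ 0.973700

step 1 [1y] swap r/1=93/4907: DF=(1 − 93/4907·(0))/(1+93/4907) = 4907/5000 ≈ 0.981400
step 2 [2y] swap r/1=263/19551: DF=(1 − 263/19551·(0.981400))/(1+263/19551) = 9737/10000 ≈ 0.973700
step 3 [3y] swap r/1=702/28849: DF=(1 − 702/28849·(0.981400+0.973700))/(1+702/28849) = 4649/5000 ≈ 0.929800
step 4 [4y] swap r/1=1067/37782: DF=(1 − 1067/37782·(0.981400+0.973700+0.929800))/(1+1067/37782) = 8933/10000 ≈ 0.893300
step 5 [5y] swap r/1=600/23291: DF=(1 − 600/23291·(0.981400+0.973700+0.929800+0.893300))/(1+600/23291) = 22/25 ≈ 0.880000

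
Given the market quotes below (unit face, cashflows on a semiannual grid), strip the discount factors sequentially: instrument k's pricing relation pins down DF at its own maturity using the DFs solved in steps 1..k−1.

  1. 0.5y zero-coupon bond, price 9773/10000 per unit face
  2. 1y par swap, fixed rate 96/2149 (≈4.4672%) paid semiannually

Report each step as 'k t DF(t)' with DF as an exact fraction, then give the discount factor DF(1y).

1 1/2 9773/10000
2 1 598/625
DF(1y) = 598/625 ≈ 0.956800

step 1 [0.5y] zero: DF = P = 9773/10000 ≈ 0.977300
step 2 [1y] swap r/2=48/2149: DF=(1 − 48/2149·(0.977300))/(1+48/2149) = 598/625 ≈ 0.956800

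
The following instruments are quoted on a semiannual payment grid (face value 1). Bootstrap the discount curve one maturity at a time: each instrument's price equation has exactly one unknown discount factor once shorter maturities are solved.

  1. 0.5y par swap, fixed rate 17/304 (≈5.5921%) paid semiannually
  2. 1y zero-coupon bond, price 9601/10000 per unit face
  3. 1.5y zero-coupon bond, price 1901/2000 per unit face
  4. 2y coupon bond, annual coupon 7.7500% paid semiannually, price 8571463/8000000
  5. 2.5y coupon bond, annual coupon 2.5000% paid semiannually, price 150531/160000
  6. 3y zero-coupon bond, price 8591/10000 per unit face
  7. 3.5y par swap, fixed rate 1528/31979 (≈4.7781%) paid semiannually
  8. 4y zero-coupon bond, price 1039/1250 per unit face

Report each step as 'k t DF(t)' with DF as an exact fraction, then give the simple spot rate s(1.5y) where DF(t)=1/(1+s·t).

1 1/2 608/625
2 1 9601/10000
3 3/2 1901/2000
4 2 9239/10000
5 5/2 4411/5000
6 3 8591/10000
7 7/2 1059/1250
8 4 1039/1250
s(1.5y) = (1/(1901/2000) − 1)/(3/2) = 66/1901 ≈ 3.4719%

step 1 [0.5y] swap r/2=17/608: DF=(1 − 17/608·(0))/(1+17/608) = 608/625 ≈ 0.972800
step 2 [1y] zero: DF = P = 9601/10000 ≈ 0.960100
step 3 [1.5y] zero: DF = P = 1901/2000 ≈ 0.950500
step 4 [2y] bond c/2=31/800: DF=(8571463/8000000 − 31/800·(0.972800+0.960100+0.950500))/(1+31/800) = 9239/10000 ≈ 0.923900
step 5 [2.5y] bond c/2=1/80: DF=(150531/160000 − 1/80·(0.972800+0.960100+0.950500+0.923900))/(1+1/80) = 4411/5000 ≈ 0.882200
step 6 [3y] zero: DF = P = 8591/10000 ≈ 0.859100
step 7 [3.5y] swap r/2=764/31979: DF=(1 − 764/31979·(0.972800+0.960100+0.950500+0.923900+0.882200+0.859100))/(1+764/31979) = 1059/1250 ≈ 0.847200
step 8 [4y] zero: DF = P = 1039/1250 ≈ 0.831200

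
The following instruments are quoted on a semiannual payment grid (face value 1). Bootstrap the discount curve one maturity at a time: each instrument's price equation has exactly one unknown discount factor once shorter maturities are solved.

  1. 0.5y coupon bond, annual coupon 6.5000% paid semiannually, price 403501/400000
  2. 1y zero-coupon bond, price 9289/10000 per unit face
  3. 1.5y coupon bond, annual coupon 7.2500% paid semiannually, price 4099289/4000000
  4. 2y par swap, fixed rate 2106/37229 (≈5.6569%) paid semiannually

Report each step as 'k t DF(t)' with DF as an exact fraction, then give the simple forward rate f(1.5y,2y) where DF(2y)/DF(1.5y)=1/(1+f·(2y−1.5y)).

step 1 [0.5y] bond c/2=13/400: DF=(403501/400000 − 13/400·(0))/(1+13/400) = 977/1000 ≈ 0.977000
step 2 [1y] zero: DF = P = 9289/10000 ≈ 0.928900
step 3 [1.5y] bond c/2=29/800: DF=(4099289/4000000 − 29/800·(0.977000+0.928900))/(1+29/800) = 9223/10000 ≈ 0.922300
step 4 [2y] swap r/2=1053/37229: DF=(1 − 1053/37229·(0.977000+0.928900+0.922300))/(1+1053/37229) = 8947/10000 ≈ 0.894700

1 1/2 977/1000
2 1 9289/10000
3 3/2 9223/10000
4 2 8947/10000
f(1.5y,2y) = ((9223/10000)/(8947/10000) − 1)/(1/2) = 24/389 ≈ 6.1697%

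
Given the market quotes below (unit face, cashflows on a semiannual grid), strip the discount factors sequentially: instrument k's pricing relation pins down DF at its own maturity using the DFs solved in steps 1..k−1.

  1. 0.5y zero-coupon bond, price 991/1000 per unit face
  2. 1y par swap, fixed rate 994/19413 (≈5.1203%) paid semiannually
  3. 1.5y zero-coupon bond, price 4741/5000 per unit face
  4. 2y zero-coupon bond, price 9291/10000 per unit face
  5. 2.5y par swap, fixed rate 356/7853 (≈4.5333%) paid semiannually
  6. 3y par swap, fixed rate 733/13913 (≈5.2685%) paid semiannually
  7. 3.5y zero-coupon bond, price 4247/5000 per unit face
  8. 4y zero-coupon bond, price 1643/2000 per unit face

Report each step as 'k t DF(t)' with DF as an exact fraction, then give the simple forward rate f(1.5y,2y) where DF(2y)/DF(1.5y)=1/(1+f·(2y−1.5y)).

1 1/2 991/1000
2 1 9503/10000
3 3/2 4741/5000
4 2 9291/10000
5 5/2 2233/2500
6 3 4267/5000
7 7/2 4247/5000
8 4 1643/2000
f(1.5y,2y) = ((4741/5000)/(9291/10000) − 1)/(1/2) = 382/9291 ≈ 4.1115%

step 1 [0.5y] zero: DF = P = 991/1000 ≈ 0.991000
step 2 [1y] swap r/2=497/19413: DF=(1 − 497/19413·(0.991000))/(1+497/19413) = 9503/10000 ≈ 0.950300
step 3 [1.5y] zero: DF = P = 4741/5000 ≈ 0.948200
step 4 [2y] zero: DF = P = 9291/10000 ≈ 0.929100
step 5 [2.5y] swap r/2=178/7853: DF=(1 − 178/7853·(0.991000+0.950300+0.948200+0.929100))/(1+178/7853) = 2233/2500 ≈ 0.893200
step 6 [3y] swap r/2=733/27826: DF=(1 − 733/27826·(0.991000+0.950300+0.948200+0.929100+0.893200))/(1+733/27826) = 4267/5000 ≈ 0.853400
step 7 [3.5y] zero: DF = P = 4247/5000 ≈ 0.849400
step 8 [4y] zero: DF = P = 1643/2000 ≈ 0.821500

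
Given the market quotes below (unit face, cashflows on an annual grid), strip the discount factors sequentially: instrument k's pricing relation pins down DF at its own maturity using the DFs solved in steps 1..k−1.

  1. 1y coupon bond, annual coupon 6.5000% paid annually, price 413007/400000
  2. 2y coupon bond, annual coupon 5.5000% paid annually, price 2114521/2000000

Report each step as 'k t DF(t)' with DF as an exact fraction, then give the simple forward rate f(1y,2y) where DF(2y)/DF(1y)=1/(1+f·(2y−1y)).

1 1 1939/2000
2 2 2379/2500
f(1y,2y) = ((1939/2000)/(2379/2500) − 1)/(1) = 179/9516 ≈ 1.8810%

step 1 [1y] bond c/1=13/200: DF=(413007/400000 − 13/200·(0))/(1+13/200) = 1939/2000 ≈ 0.969500
step 2 [2y] bond c/1=11/200: DF=(2114521/2000000 − 11/200·(0.969500))/(1+11/200) = 2379/2500 ≈ 0.951600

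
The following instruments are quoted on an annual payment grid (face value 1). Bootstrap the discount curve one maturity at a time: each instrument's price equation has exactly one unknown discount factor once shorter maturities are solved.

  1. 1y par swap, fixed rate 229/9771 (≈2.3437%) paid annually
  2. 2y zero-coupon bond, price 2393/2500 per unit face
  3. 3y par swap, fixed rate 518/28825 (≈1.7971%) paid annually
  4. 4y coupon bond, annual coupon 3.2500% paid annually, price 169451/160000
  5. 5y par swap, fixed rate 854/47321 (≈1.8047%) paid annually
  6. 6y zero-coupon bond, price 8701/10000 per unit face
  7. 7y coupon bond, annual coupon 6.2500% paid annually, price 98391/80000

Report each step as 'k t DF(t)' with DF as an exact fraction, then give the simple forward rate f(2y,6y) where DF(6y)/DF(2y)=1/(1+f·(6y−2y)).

step 1 [1y] swap r/1=229/9771: DF=(1 − 229/9771·(0))/(1+229/9771) = 9771/10000 ≈ 0.977100
step 2 [2y] zero: DF = P = 2393/2500 ≈ 0.957200
step 3 [3y] swap r/1=518/28825: DF=(1 − 518/28825·(0.977100+0.957200))/(1+518/28825) = 4741/5000 ≈ 0.948200
step 4 [4y] bond c/1=13/400: DF=(169451/160000 − 13/400·(0.977100+0.957200+0.948200))/(1+13/400) = 187/200 ≈ 0.935000
step 5 [5y] swap r/1=854/47321: DF=(1 − 854/47321·(0.977100+0.957200+0.948200+0.935000))/(1+854/47321) = 4573/5000 ≈ 0.914600
step 6 [6y] zero: DF = P = 8701/10000 ≈ 0.870100
step 7 [7y] bond c/1=1/16: DF=(98391/80000 − 1/16·(0.977100+0.957200+0.948200+0.935000+0.914600+0.870100))/(1+1/16) = 207/250 ≈ 0.828000

1 1 9771/10000
2 2 2393/2500
3 3 4741/5000
4 4 187/200
5 5 4573/5000
6 6 8701/10000
7 7 207/250
f(2y,6y) = ((2393/2500)/(8701/10000) − 1)/(4) = 871/34804 ≈ 2.5026%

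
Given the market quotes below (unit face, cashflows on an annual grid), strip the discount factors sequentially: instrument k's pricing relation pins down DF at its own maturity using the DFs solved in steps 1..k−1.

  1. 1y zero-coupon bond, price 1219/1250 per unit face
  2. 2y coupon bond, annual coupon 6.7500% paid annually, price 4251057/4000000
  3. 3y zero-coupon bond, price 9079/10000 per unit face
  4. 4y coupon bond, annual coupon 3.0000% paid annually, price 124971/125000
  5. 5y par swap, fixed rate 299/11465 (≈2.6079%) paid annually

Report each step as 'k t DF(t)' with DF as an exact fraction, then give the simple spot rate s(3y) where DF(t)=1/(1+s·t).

step 1 [1y] zero: DF = P = 1219/1250 ≈ 0.975200
step 2 [2y] bond c/1=27/400: DF=(4251057/4000000 − 27/400·(0.975200))/(1+27/400) = 9339/10000 ≈ 0.933900
step 3 [3y] zero: DF = P = 9079/10000 ≈ 0.907900
step 4 [4y] bond c/1=3/100: DF=(124971/125000 − 3/100·(0.975200+0.933900+0.907900))/(1+3/100) = 4443/5000 ≈ 0.888600
step 5 [5y] swap r/1=299/11465: DF=(1 − 299/11465·(0.975200+0.933900+0.907900+0.888600))/(1+299/11465) = 2201/2500 ≈ 0.880400

1 1 1219/1250
2 2 9339/10000
3 3 9079/10000
4 4 4443/5000
5 5 2201/2500
s(3y) = (1/(9079/10000) − 1)/(3) = 307/9079 ≈ 3.3814%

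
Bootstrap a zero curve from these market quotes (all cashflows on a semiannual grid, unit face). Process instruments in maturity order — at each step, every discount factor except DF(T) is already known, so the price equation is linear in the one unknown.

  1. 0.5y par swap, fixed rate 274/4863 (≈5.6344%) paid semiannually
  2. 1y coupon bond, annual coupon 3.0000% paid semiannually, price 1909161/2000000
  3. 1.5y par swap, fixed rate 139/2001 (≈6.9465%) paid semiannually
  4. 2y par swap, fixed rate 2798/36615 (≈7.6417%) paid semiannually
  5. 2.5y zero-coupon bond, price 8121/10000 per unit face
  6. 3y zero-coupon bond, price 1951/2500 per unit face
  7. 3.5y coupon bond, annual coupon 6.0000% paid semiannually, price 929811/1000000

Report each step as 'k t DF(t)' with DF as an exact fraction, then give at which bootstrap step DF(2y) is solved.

step 1 [0.5y] swap r/2=137/4863: DF=(1 − 137/4863·(0))/(1+137/4863) = 4863/5000 ≈ 0.972600
step 2 [1y] bond c/2=3/200: DF=(1909161/2000000 − 3/200·(0.972600))/(1+3/200) = 9261/10000 ≈ 0.926100
step 3 [1.5y] swap r/2=139/4002: DF=(1 − 139/4002·(0.972600+0.926100))/(1+139/4002) = 9027/10000 ≈ 0.902700
step 4 [2y] swap r/2=1399/36615: DF=(1 − 1399/36615·(0.972600+0.926100+0.902700))/(1+1399/36615) = 8601/10000 ≈ 0.860100
step 5 [2.5y] zero: DF = P = 8121/10000 ≈ 0.812100
step 6 [3y] zero: DF = P = 1951/2500 ≈ 0.780400
step 7 [3.5y] bond c/2=3/100: DF=(929811/1000000 − 3/100·(0.972600+0.926100+0.902700+0.860100+0.812100+0.780400))/(1+3/100) = 7497/10000 ≈ 0.749700

1 1/2 4863/5000
2 1 9261/10000
3 3/2 9027/10000
4 2 8601/10000
5 5/2 8121/10000
6 3 1951/2500
7 7/2 7497/10000
DF(2y) is solved at step 4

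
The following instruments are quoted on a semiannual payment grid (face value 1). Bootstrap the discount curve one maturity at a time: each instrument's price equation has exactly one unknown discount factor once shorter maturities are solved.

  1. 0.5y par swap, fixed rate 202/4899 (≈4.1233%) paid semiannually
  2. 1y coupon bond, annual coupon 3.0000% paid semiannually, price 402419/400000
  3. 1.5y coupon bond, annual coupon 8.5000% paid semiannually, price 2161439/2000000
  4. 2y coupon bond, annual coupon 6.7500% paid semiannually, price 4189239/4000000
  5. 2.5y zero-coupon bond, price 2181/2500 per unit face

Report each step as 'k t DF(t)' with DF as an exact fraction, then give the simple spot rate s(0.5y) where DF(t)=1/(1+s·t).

1 1/2 4899/5000
2 1 9767/10000
3 3/2 9569/10000
4 2 459/500
5 5/2 2181/2500
s(0.5y) = (1/(4899/5000) − 1)/(1/2) = 202/4899 ≈ 4.1233%

step 1 [0.5y] swap r/2=101/4899: DF=(1 − 101/4899·(0))/(1+101/4899) = 4899/5000 ≈ 0.979800
step 2 [1y] bond c/2=3/200: DF=(402419/400000 − 3/200·(0.979800))/(1+3/200) = 9767/10000 ≈ 0.976700
step 3 [1.5y] bond c/2=17/400: DF=(2161439/2000000 − 17/400·(0.979800+0.976700))/(1+17/400) = 9569/10000 ≈ 0.956900
step 4 [2y] bond c/2=27/800: DF=(4189239/4000000 − 27/800·(0.979800+0.976700+0.956900))/(1+27/800) = 459/500 ≈ 0.918000
step 5 [2.5y] zero: DF = P = 2181/2500 ≈ 0.872400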